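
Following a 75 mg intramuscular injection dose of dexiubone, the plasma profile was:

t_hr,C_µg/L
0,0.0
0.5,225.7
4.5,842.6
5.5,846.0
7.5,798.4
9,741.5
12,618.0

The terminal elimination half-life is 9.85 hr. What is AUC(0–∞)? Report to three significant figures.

AUC = 16700 µg/L·hr

Trapezoidal AUC_0→12:
  [0→0.5]: (0.0+225.7)/2 × 0.5 = 56.425
  [0.5→4.5]: (225.7+842.6)/2 × 4 = 2136.6
  [4.5→5.5]: (842.6+846.0)/2 × 1 = 844.3
  [5.5→7.5]: (846.0+798.4)/2 × 2 = 1644.4
  [7.5→9]: (798.4+741.5)/2 × 1.5 = 1154.925
  [9→12]: (741.5+618.0)/2 × 3 = 2039.25
  Sum = 7875.9 µg/L·hr
k_e = ln2 / t½ = 0.693147 / 9.85 = 0.0704 hr^-1
Extrapolated tail: C_last / k_e = 618.0 / 0.0704 = 8778.409
AUC_0→∞ = 7875.9 + 8778.409 = 16654.309 µg/L·hr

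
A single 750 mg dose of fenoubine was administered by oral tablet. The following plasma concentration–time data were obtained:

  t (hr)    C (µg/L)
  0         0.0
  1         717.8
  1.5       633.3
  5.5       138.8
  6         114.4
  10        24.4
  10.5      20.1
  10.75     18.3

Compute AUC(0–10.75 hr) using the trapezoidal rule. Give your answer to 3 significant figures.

Trapezoidal AUC_0→10.75:
  [0→1]: (0.0+717.8)/2 × 1 = 358.9
  [1→1.5]: (717.8+633.3)/2 × 0.5 = 337.775
  [1.5→5.5]: (633.3+138.8)/2 × 4 = 1544.2
  [5.5→6]: (138.8+114.4)/2 × 0.5 = 63.3
  [6→10]: (114.4+24.4)/2 × 4 = 277.6
  [10→10.5]: (24.4+20.1)/2 × 0.5 = 11.125
  [10.5→10.75]: (20.1+18.3)/2 × 0.25 = 4.8
  Sum = 2597.7 µg/L·hr

AUC = 2600 µg/L·hr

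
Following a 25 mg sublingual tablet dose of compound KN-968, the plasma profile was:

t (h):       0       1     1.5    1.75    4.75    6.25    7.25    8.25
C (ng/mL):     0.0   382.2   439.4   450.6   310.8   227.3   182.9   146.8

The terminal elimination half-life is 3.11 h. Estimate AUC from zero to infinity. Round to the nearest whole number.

Trapezoidal AUC_0→8.25:
  [0→1]: (0.0+382.2)/2 × 1 = 191.1
  [1→1.5]: (382.2+439.4)/2 × 0.5 = 205.4
  [1.5→1.75]: (439.4+450.6)/2 × 0.25 = 111.25
  [1.75→4.75]: (450.6+310.8)/2 × 3 = 1142.1
  [4.75→6.25]: (310.8+227.3)/2 × 1.5 = 403.575
  [6.25→7.25]: (227.3+182.9)/2 × 1 = 205.1
  [7.25→8.25]: (182.9+146.8)/2 × 1 = 164.85
  Sum = 2423.375 ng/mL·h
k_e = ln2 / t½ = 0.693147 / 3.11 = 0.2229 h^-1
Extrapolated tail: C_last / k_e = 146.8 / 0.2229 = 658.591
AUC_0→∞ = 2423.375 + 658.591 = 3081.966 ng/mL·h

AUC = 3082 ng/mL·h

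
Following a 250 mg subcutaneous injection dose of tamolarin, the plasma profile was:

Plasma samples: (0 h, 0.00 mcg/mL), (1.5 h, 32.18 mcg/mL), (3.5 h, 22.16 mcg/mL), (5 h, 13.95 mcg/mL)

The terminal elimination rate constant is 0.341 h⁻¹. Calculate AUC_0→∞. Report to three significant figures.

AUC = 146 mcg/mL·h

Trapezoidal AUC_0→5:
  [0→1.5]: (0.00+32.18)/2 × 1.5 = 24.135
  [1.5→3.5]: (32.18+22.16)/2 × 2 = 54.34
  [3.5→5]: (22.16+13.95)/2 × 1.5 = 27.0825
  Sum = 105.5575 mcg/mL·h
Extrapolated tail: C_last / k_e = 13.95 / 0.341 = 40.909
AUC_0→∞ = 105.5575 + 40.909 = 146.4665 mcg/mL·h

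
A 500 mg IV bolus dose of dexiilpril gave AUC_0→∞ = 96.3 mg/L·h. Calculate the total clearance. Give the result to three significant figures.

CL = 5.19 L/h

CL = Dose_iv / AUC_0→∞
   = 500 / 96.3 = 5.19211 L/h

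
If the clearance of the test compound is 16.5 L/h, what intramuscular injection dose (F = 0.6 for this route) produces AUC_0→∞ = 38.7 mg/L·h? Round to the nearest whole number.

Dose = CL × AUC_0→∞ / F
     = 16.5 × 38.7 / 0.6 = 1064.25 mg

Dose = 1064 mg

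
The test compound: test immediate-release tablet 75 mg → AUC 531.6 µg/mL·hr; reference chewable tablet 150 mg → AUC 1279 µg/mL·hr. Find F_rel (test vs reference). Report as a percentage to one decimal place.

F_rel = 83.1%

F_rel = (AUC_test/D_test) / (AUC_ref/D_ref)
      = (531.6/75) / (1279/150)
      = 7.088 / 8.52667 = 0.8313 = 83.13%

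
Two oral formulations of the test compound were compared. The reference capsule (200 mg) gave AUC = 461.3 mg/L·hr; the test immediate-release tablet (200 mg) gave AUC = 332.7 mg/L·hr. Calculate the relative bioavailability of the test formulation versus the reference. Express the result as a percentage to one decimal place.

F_rel = (AUC_test/D_test) / (AUC_ref/D_ref)
      = (332.7/200) / (461.3/200)
      = 1.6635 / 2.3065 = 0.7212 = 72.12%

F_rel = 72.1%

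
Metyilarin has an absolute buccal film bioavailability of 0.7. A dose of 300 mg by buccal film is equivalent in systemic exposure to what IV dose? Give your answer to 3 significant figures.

Systemic exposure from an extravascular dose = F × D_ev, so the equivalent IV dose is F × D_ev.
D_iv = F × D_ev = 0.7 × 300 = 210 mg

D_iv = 210 mg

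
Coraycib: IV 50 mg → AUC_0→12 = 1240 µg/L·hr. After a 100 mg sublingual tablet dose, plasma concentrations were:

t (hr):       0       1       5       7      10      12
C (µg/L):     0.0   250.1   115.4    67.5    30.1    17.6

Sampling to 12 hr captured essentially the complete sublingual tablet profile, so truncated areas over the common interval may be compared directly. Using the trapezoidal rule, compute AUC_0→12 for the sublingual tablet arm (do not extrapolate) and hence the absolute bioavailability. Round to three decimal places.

Trapezoidal AUC_0→12 (sublingual tablet):
  [0→1]: (0.0+250.1)/2 × 1 = 125.05
  [1→5]: (250.1+115.4)/2 × 4 = 731.0
  [5→7]: (115.4+67.5)/2 × 2 = 182.9
  [7→10]: (67.5+30.1)/2 × 3 = 146.4
  [10→12]: (30.1+17.6)/2 × 2 = 47.7
  Sum = 1233.05 µg/L·hr
F = (AUC_ev/D_ev)/(AUC_iv/D_iv) = (1233.05/100)/(1240/50) = 12.3305/24.8 = 0.4972

F = 0.497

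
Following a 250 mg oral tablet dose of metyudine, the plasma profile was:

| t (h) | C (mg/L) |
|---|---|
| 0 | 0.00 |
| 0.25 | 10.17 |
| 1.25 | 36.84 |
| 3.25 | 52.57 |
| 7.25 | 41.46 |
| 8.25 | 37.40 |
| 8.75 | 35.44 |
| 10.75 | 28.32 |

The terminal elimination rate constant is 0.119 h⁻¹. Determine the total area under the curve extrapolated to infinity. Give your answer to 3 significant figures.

AUC = 662 mg/L·h

Trapezoidal AUC_0→10.75:
  [0→0.25]: (0.00+10.17)/2 × 0.25 = 1.27125
  [0.25→1.25]: (10.17+36.84)/2 × 1 = 23.505
  [1.25→3.25]: (36.84+52.57)/2 × 2 = 89.41
  [3.25→7.25]: (52.57+41.46)/2 × 4 = 188.06
  [7.25→8.25]: (41.46+37.40)/2 × 1 = 39.43
  [8.25→8.75]: (37.40+35.44)/2 × 0.5 = 18.21
  [8.75→10.75]: (35.44+28.32)/2 × 2 = 63.76
  Sum = 423.64625 mg/L·h
Extrapolated tail: C_last / k_e = 28.32 / 0.119 = 237.983
AUC_0→∞ = 423.64625 + 237.983 = 661.62925 mg/L·h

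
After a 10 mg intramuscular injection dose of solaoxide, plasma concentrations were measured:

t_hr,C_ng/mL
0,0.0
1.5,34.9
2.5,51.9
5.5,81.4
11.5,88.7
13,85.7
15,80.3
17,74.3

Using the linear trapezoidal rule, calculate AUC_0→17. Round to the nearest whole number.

AUC = 1231 ng/mL·hr

Trapezoidal AUC_0→17:
  [0→1.5]: (0.0+34.9)/2 × 1.5 = 26.175
  [1.5→2.5]: (34.9+51.9)/2 × 1 = 43.4
  [2.5→5.5]: (51.9+81.4)/2 × 3 = 199.95
  [5.5→11.5]: (81.4+88.7)/2 × 6 = 510.3
  [11.5→13]: (88.7+85.7)/2 × 1.5 = 130.8
  [13→15]: (85.7+80.3)/2 × 2 = 166.0
  [15→17]: (80.3+74.3)/2 × 2 = 154.6
  Sum = 1231.225 ng/mL·hr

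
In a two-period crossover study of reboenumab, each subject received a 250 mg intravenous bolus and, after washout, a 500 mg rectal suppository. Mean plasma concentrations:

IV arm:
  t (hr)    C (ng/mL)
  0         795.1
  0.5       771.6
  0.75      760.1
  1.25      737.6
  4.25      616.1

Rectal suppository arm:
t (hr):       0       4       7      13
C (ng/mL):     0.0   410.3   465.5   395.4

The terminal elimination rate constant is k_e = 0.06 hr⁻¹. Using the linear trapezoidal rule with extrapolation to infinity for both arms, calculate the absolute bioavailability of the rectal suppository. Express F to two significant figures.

Trapezoidal AUC_0→4.25 (IV):
  [0→0.5]: (795.1+771.6)/2 × 0.5 = 391.675
  [0.5→0.75]: (771.6+760.1)/2 × 0.25 = 191.4625
  [0.75→1.25]: (760.1+737.6)/2 × 0.5 = 374.425
  [1.25→4.25]: (737.6+616.1)/2 × 3 = 2030.55
  Sum = 2988.1125 ng/mL·hr
IV tail: 616.1/0.06 = 10268.333; AUC_iv,0→∞ = 2988.1125 + 10268.333 = 13256.4455 ng/mL·hr
Trapezoidal AUC_0→13 (rectal suppository):
  [0→4]: (0.0+410.3)/2 × 4 = 820.6
  [4→7]: (410.3+465.5)/2 × 3 = 1313.7
  [7→13]: (465.5+395.4)/2 × 6 = 2582.7
  Sum = 4717.0 ng/mL·hr
rectal suppository tail: 395.4/0.06 = 6590.000; AUC_ev,0→∞ = 4717.0 + 6590.000 = 11307.0 ng/mL·hr
F = (AUC_ev/D_ev)/(AUC_iv/D_iv) = (11307.0/500)/(13256.4455/250) = 22.614/53.025782 = 0.4265

F = 0.43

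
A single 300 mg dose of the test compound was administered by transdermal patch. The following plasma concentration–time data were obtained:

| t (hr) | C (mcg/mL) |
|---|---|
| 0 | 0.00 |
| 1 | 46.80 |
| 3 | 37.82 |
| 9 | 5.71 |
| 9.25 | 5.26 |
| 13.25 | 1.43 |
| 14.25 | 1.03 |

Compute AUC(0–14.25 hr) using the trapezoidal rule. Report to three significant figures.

AUC = 255 mcg/mL·hr

Trapezoidal AUC_0→14.25:
  [0→1]: (0.00+46.80)/2 × 1 = 23.4
  [1→3]: (46.80+37.82)/2 × 2 = 84.62
  [3→9]: (37.82+5.71)/2 × 6 = 130.59
  [9→9.25]: (5.71+5.26)/2 × 0.25 = 1.37125
  [9.25→13.25]: (5.26+1.43)/2 × 4 = 13.38
  [13.25→14.25]: (1.43+1.03)/2 × 1 = 1.23
  Sum = 254.59125 mcg/mL·hr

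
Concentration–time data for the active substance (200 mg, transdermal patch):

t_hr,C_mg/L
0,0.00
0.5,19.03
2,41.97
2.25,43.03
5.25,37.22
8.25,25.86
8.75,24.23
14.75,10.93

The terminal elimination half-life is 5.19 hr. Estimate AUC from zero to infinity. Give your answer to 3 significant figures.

Trapezoidal AUC_0→14.75:
  [0→0.5]: (0.00+19.03)/2 × 0.5 = 4.7575
  [0.5→2]: (19.03+41.97)/2 × 1.5 = 45.75
  [2→2.25]: (41.97+43.03)/2 × 0.25 = 10.625
  [2.25→5.25]: (43.03+37.22)/2 × 3 = 120.375
  [5.25→8.25]: (37.22+25.86)/2 × 3 = 94.62
  [8.25→8.75]: (25.86+24.23)/2 × 0.5 = 12.5225
  [8.75→14.75]: (24.23+10.93)/2 × 6 = 105.48
  Sum = 394.13 mg/L·hr
k_e = ln2 / t½ = 0.693147 / 5.19 = 0.1336 hr^-1
Extrapolated tail: C_last / k_e = 10.93 / 0.1336 = 81.811
AUC_0→∞ = 394.13 + 81.811 = 475.941 mg/L·hr

AUC = 476 mg/L·hr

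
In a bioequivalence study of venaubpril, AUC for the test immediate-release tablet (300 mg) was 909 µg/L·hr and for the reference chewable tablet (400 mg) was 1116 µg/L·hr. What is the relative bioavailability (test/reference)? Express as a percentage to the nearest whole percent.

F_rel = 109%

F_rel = (AUC_test/D_test) / (AUC_ref/D_ref)
      = (909/300) / (1116/400)
      = 3.03 / 2.79 = 1.0860 = 108.60%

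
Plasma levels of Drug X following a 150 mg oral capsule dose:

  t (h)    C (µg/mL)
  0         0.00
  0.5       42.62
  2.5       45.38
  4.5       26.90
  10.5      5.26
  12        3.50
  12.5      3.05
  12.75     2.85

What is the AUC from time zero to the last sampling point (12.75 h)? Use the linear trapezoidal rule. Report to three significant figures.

Trapezoidal AUC_0→12.75:
  [0→0.5]: (0.00+42.62)/2 × 0.5 = 10.655
  [0.5→2.5]: (42.62+45.38)/2 × 2 = 88.0
  [2.5→4.5]: (45.38+26.90)/2 × 2 = 72.28
  [4.5→10.5]: (26.90+5.26)/2 × 6 = 96.48
  [10.5→12]: (5.26+3.50)/2 × 1.5 = 6.57
  [12→12.5]: (3.50+3.05)/2 × 0.5 = 1.6375
  [12.5→12.75]: (3.05+2.85)/2 × 0.25 = 0.7375
  Sum = 276.36 µg/mL·h

AUC = 276 µg/mL·h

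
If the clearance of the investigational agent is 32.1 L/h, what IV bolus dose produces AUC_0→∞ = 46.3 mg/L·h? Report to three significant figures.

Dose = 1490 mg

Dose_iv = CL × AUC_0→∞
     = 32.1 × 46.3 = 1486.23 mg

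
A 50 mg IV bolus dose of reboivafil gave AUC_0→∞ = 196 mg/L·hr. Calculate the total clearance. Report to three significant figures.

CL = Dose_iv / AUC_0→∞
   = 50 / 196 = 0.255102 L/hr

CL = 0.255 L/hr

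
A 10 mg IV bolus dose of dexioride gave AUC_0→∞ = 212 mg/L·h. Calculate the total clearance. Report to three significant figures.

CL = Dose_iv / AUC_0→∞
   = 10 / 212 = 0.0471698 L/h

CL = 0.0472 L/h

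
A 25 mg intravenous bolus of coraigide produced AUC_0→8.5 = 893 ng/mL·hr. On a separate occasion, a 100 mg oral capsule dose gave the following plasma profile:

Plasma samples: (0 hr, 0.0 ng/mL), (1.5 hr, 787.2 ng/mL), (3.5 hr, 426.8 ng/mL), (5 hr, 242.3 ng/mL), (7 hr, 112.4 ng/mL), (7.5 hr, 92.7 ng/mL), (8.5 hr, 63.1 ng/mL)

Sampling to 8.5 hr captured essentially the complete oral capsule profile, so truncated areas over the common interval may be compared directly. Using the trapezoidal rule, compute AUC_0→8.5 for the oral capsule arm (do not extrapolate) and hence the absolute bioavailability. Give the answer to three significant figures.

Trapezoidal AUC_0→8.5 (oral capsule):
  [0→1.5]: (0.0+787.2)/2 × 1.5 = 590.4
  [1.5→3.5]: (787.2+426.8)/2 × 2 = 1214.0
  [3.5→5]: (426.8+242.3)/2 × 1.5 = 501.825
  [5→7]: (242.3+112.4)/2 × 2 = 354.7
  [7→7.5]: (112.4+92.7)/2 × 0.5 = 51.275
  [7.5→8.5]: (92.7+63.1)/2 × 1 = 77.9
  Sum = 2790.1 ng/mL·hr
F = (AUC_ev/D_ev)/(AUC_iv/D_iv) = (2790.1/100)/(893/25) = 27.901/35.72 = 0.7811

F = 0.781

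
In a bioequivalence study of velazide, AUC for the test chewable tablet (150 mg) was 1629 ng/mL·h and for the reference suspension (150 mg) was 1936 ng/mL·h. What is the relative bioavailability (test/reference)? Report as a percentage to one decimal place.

F_rel = (AUC_test/D_test) / (AUC_ref/D_ref)
      = (1629/150) / (1936/150)
      = 10.86 / 12.9067 = 0.8414 = 84.14%

F_rel = 84.1%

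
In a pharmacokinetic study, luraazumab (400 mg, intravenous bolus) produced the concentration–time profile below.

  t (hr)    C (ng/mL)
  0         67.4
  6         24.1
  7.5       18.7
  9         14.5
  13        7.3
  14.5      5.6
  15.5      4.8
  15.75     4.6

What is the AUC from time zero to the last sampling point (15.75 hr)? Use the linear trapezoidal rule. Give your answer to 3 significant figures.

AUC = 391 ng/mL·hr

Trapezoidal AUC_0→15.75:
  [0→6]: (67.4+24.1)/2 × 6 = 274.5
  [6→7.5]: (24.1+18.7)/2 × 1.5 = 32.1
  [7.5→9]: (18.7+14.5)/2 × 1.5 = 24.9
  [9→13]: (14.5+7.3)/2 × 4 = 43.6
  [13→14.5]: (7.3+5.6)/2 × 1.5 = 9.675
  [14.5→15.5]: (5.6+4.8)/2 × 1 = 5.2
  [15.5→15.75]: (4.8+4.6)/2 × 0.25 = 1.175
  Sum = 391.15 ng/mL·hr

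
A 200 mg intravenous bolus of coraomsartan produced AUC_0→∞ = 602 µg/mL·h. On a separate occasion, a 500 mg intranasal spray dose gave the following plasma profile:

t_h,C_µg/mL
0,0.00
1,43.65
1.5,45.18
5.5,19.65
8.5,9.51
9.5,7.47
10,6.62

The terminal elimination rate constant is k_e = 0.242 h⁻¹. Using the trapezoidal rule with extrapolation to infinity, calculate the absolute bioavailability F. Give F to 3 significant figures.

F = 0.171

Trapezoidal AUC_0→10 (intranasal spray):
  [0→1]: (0.00+43.65)/2 × 1 = 21.825
  [1→1.5]: (43.65+45.18)/2 × 0.5 = 22.2075
  [1.5→5.5]: (45.18+19.65)/2 × 4 = 129.66
  [5.5→8.5]: (19.65+9.51)/2 × 3 = 43.74
  [8.5→9.5]: (9.51+7.47)/2 × 1 = 8.49
  [9.5→10]: (7.47+6.62)/2 × 0.5 = 3.5225
  Sum = 229.445 µg/mL·h
Tail: C_last/k_e = 6.62/0.242 = 27.355
AUC_0→∞ (intranasal spray) = 229.445 + 27.355 = 256.8 µg/mL·h
F = (AUC_ev/D_ev)/(AUC_iv/D_iv) = (256.8/500)/(602/200) = 0.5136/3.01 = 0.1706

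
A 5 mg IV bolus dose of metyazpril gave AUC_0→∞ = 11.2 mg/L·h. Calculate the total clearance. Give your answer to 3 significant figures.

CL = Dose_iv / AUC_0→∞
   = 5 / 11.2 = 0.446429 L/h

CL = 0.446 L/h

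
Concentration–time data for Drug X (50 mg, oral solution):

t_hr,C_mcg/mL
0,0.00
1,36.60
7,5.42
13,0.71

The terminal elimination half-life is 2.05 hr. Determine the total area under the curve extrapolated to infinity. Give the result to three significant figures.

Trapezoidal AUC_0→13:
  [0→1]: (0.00+36.60)/2 × 1 = 18.3
  [1→7]: (36.60+5.42)/2 × 6 = 126.06
  [7→13]: (5.42+0.71)/2 × 6 = 18.39
  Sum = 162.75 mcg/mL·hr
k_e = ln2 / t½ = 0.693147 / 2.05 = 0.3381 hr^-1
Extrapolated tail: C_last / k_e = 0.71 / 0.3381 = 2.100
AUC_0→∞ = 162.75 + 2.100 = 164.85 mcg/mL·hr

AUC = 165 mcg/mL·hr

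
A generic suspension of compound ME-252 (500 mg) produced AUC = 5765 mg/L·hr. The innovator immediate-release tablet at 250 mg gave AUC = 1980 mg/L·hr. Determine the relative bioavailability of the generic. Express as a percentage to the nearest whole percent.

F_rel = (AUC_test/D_test) / (AUC_ref/D_ref)
      = (5765/500) / (1980/250)
      = 11.53 / 7.92 = 1.4558 = 145.58%

F_rel = 146%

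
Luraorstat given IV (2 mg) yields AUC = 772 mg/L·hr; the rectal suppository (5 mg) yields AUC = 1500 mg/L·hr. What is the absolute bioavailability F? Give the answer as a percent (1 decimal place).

F = 77.7%

F = (AUC_ev / D_ev) / (AUC_iv / D_iv)
  = (1500/5) / (772/2)
  = 300 / 386 = 0.7772
  = 77.72%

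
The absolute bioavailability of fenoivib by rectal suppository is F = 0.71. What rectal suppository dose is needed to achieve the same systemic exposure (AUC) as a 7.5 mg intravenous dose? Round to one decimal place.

D_rectal = 10.6 mg

For equal systemic exposure: F × D_ev = D_iv
D_ev = D_iv / F = 7.5 / 0.71 = 10.5634 mg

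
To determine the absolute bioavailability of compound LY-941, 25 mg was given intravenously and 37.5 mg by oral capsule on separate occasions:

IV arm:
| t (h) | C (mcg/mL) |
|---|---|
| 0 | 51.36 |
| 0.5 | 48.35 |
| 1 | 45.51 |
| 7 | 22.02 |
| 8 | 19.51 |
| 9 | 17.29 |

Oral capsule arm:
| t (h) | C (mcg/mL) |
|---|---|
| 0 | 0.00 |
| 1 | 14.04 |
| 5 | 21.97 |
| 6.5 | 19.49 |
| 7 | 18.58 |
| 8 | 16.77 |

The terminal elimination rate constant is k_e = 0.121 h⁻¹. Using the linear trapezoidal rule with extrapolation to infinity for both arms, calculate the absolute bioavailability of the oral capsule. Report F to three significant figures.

F = 0.425

Trapezoidal AUC_0→9 (IV):
  [0→0.5]: (51.36+48.35)/2 × 0.5 = 24.9275
  [0.5→1]: (48.35+45.51)/2 × 0.5 = 23.465
  [1→7]: (45.51+22.02)/2 × 6 = 202.59
  [7→8]: (22.02+19.51)/2 × 1 = 20.765
  [8→9]: (19.51+17.29)/2 × 1 = 18.4
  Sum = 290.1475 mcg/mL·h
IV tail: 17.29/0.121 = 142.893; AUC_iv,0→∞ = 290.1475 + 142.893 = 433.0405 mcg/mL·h
Trapezoidal AUC_0→8 (oral capsule):
  [0→1]: (0.00+14.04)/2 × 1 = 7.02
  [1→5]: (14.04+21.97)/2 × 4 = 72.02
  [5→6.5]: (21.97+19.49)/2 × 1.5 = 31.095
  [6.5→7]: (19.49+18.58)/2 × 0.5 = 9.5175
  [7→8]: (18.58+16.77)/2 × 1 = 17.675
  Sum = 137.3275 mcg/mL·h
oral capsule tail: 16.77/0.121 = 138.595; AUC_ev,0→∞ = 137.3275 + 138.595 = 275.9225 mcg/mL·h
F = (AUC_ev/D_ev)/(AUC_iv/D_iv) = (275.9225/37.5)/(433.0405/25) = 7.35793/17.32162 = 0.4248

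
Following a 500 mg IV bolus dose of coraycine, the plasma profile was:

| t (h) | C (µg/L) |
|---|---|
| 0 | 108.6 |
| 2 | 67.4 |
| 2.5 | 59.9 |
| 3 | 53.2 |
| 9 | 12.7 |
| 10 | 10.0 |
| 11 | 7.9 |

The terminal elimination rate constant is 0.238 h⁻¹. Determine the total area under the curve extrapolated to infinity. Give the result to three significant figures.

Trapezoidal AUC_0→11:
  [0→2]: (108.6+67.4)/2 × 2 = 176.0
  [2→2.5]: (67.4+59.9)/2 × 0.5 = 31.825
  [2.5→3]: (59.9+53.2)/2 × 0.5 = 28.275
  [3→9]: (53.2+12.7)/2 × 6 = 197.7
  [9→10]: (12.7+10.0)/2 × 1 = 11.35
  [10→11]: (10.0+7.9)/2 × 1 = 8.95
  Sum = 454.1 µg/L·h
Extrapolated tail: C_last / k_e = 7.9 / 0.238 = 33.193
AUC_0→∞ = 454.1 + 33.193 = 487.293 µg/L·h

AUC = 487 µg/L·h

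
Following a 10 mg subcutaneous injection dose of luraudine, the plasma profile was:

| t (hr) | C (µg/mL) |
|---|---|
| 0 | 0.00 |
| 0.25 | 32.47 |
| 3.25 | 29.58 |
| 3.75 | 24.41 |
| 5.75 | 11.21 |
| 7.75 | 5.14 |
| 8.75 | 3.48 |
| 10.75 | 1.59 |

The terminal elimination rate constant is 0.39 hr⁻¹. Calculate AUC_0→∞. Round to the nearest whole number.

Trapezoidal AUC_0→10.75:
  [0→0.25]: (0.00+32.47)/2 × 0.25 = 4.05875
  [0.25→3.25]: (32.47+29.58)/2 × 3 = 93.075
  [3.25→3.75]: (29.58+24.41)/2 × 0.5 = 13.4975
  [3.75→5.75]: (24.41+11.21)/2 × 2 = 35.62
  [5.75→7.75]: (11.21+5.14)/2 × 2 = 16.35
  [7.75→8.75]: (5.14+3.48)/2 × 1 = 4.31
  [8.75→10.75]: (3.48+1.59)/2 × 2 = 5.07
  Sum = 171.98125 µg/mL·hr
Extrapolated tail: C_last / k_e = 1.59 / 0.39 = 4.077
AUC_0→∞ = 171.98125 + 4.077 = 176.05825 µg/mL·hr

AUC = 176 µg/mL·hr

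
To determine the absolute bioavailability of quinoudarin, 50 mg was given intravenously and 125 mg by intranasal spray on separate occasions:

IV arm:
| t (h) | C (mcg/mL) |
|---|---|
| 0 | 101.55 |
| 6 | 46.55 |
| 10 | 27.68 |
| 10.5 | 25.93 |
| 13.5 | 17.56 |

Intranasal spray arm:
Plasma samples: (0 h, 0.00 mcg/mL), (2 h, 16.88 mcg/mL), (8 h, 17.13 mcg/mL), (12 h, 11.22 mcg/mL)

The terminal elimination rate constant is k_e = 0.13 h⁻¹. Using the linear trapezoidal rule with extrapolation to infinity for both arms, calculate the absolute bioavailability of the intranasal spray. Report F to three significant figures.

Trapezoidal AUC_0→13.5 (IV):
  [0→6]: (101.55+46.55)/2 × 6 = 444.3
  [6→10]: (46.55+27.68)/2 × 4 = 148.46
  [10→10.5]: (27.68+25.93)/2 × 0.5 = 13.4025
  [10.5→13.5]: (25.93+17.56)/2 × 3 = 65.235
  Sum = 671.3975 mcg/mL·h
IV tail: 17.56/0.13 = 135.077; AUC_iv,0→∞ = 671.3975 + 135.077 = 806.4745 mcg/mL·h
Trapezoidal AUC_0→12 (intranasal spray):
  [0→2]: (0.00+16.88)/2 × 2 = 16.88
  [2→8]: (16.88+17.13)/2 × 6 = 102.03
  [8→12]: (17.13+11.22)/2 × 4 = 56.7
  Sum = 175.61 mcg/mL·h
intranasal spray tail: 11.22/0.13 = 86.308; AUC_ev,0→∞ = 175.61 + 86.308 = 261.918 mcg/mL·h
F = (AUC_ev/D_ev)/(AUC_iv/D_iv) = (261.918/125)/(806.4745/50) = 2.095344/16.12949 = 0.1299

F = 0.130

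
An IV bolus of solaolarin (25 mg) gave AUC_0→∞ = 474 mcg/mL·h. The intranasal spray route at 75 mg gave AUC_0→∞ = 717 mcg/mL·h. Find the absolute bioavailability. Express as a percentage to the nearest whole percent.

F = 50%

F = (AUC_ev / D_ev) / (AUC_iv / D_iv)
  = (717/75) / (474/25)
  = 9.56 / 18.96 = 0.5042
  = 50.42%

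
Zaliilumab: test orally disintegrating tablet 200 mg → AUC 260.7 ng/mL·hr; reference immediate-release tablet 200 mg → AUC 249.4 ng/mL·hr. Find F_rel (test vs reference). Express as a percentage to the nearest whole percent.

F_rel = 105%

F_rel = (AUC_test/D_test) / (AUC_ref/D_ref)
      = (260.7/200) / (249.4/200)
      = 1.3035 / 1.247 = 1.0453 = 104.53%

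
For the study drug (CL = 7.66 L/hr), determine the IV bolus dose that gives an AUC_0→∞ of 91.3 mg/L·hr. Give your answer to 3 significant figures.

Dose = 699 mg

Dose_iv = CL × AUC_0→∞
     = 7.66 × 91.3 = 699.358 mg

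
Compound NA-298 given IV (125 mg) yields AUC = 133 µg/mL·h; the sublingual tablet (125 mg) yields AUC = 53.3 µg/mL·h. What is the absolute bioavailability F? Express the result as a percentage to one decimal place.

F = (AUC_ev / D_ev) / (AUC_iv / D_iv)
  = (53.3/125) / (133/125)
  = 0.4264 / 1.064 = 0.4008
  = 40.08%

F = 40.1%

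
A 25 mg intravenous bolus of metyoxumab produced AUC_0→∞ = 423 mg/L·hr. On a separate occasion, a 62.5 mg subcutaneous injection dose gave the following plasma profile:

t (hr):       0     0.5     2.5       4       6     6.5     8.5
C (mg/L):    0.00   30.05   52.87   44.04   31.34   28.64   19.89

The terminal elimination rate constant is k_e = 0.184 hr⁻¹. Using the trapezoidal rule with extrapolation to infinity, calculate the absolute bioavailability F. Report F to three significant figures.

F = 0.388

Trapezoidal AUC_0→8.5 (subcutaneous injection):
  [0→0.5]: (0.00+30.05)/2 × 0.5 = 7.5125
  [0.5→2.5]: (30.05+52.87)/2 × 2 = 82.92
  [2.5→4]: (52.87+44.04)/2 × 1.5 = 72.6825
  [4→6]: (44.04+31.34)/2 × 2 = 75.38
  [6→6.5]: (31.34+28.64)/2 × 0.5 = 14.995
  [6.5→8.5]: (28.64+19.89)/2 × 2 = 48.53
  Sum = 302.02 mg/L·hr
Tail: C_last/k_e = 19.89/0.184 = 108.098
AUC_0→∞ (subcutaneous injection) = 302.02 + 108.098 = 410.118 mg/L·hr
F = (AUC_ev/D_ev)/(AUC_iv/D_iv) = (410.118/62.5)/(423/25) = 6.561888/16.92 = 0.3878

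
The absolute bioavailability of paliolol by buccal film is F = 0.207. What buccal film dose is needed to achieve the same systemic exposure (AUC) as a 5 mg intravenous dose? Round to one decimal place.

D_buccal = 24.2 mg

For equal systemic exposure: F × D_ev = D_iv
D_ev = D_iv / F = 5 / 0.207 = 24.1546 mg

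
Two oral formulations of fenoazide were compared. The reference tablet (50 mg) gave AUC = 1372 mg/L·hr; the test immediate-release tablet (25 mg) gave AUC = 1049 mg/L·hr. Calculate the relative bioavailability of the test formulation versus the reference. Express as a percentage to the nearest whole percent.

F_rel = 153%

F_rel = (AUC_test/D_test) / (AUC_ref/D_ref)
      = (1049/25) / (1372/50)
      = 41.96 / 27.44 = 1.5292 = 152.92%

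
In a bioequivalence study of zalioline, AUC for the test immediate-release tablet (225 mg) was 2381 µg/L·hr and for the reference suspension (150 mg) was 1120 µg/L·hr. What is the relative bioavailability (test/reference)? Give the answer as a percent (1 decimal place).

F_rel = 141.7%

F_rel = (AUC_test/D_test) / (AUC_ref/D_ref)
      = (2381/225) / (1120/150)
      = 10.5822 / 7.46667 = 1.4173 = 141.73%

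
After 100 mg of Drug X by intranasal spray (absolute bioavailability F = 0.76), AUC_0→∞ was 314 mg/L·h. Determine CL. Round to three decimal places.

CL = F × Dose / AUC_0→∞
   = 0.76 × 100 / 314 = 0.242038 L/h

CL = 0.242 L/h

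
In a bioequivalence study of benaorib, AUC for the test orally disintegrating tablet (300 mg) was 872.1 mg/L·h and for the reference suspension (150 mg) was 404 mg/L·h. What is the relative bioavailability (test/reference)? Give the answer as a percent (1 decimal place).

F_rel = 107.9%

F_rel = (AUC_test/D_test) / (AUC_ref/D_ref)
      = (872.1/300) / (404/150)
      = 2.907 / 2.69333 = 1.0793 = 107.93%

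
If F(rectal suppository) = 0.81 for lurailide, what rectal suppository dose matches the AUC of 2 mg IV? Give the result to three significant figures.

D_rectal = 2.47 mg

For equal systemic exposure: F × D_ev = D_iv
D_ev = D_iv / F = 2 / 0.81 = 2.46914 mg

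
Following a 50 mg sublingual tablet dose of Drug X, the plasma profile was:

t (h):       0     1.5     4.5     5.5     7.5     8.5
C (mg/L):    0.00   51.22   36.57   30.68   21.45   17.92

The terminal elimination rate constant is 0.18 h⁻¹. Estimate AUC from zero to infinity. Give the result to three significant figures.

AUC = 375 mg/L·h

Trapezoidal AUC_0→8.5:
  [0→1.5]: (0.00+51.22)/2 × 1.5 = 38.415
  [1.5→4.5]: (51.22+36.57)/2 × 3 = 131.685
  [4.5→5.5]: (36.57+30.68)/2 × 1 = 33.625
  [5.5→7.5]: (30.68+21.45)/2 × 2 = 52.13
  [7.5→8.5]: (21.45+17.92)/2 × 1 = 19.685
  Sum = 275.54 mg/L·h
Extrapolated tail: C_last / k_e = 17.92 / 0.18 = 99.556
AUC_0→∞ = 275.54 + 99.556 = 375.096 mg/L·h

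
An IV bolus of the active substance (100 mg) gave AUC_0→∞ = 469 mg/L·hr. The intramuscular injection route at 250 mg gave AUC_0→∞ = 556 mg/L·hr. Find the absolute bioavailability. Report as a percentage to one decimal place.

F = 47.4%

F = (AUC_ev / D_ev) / (AUC_iv / D_iv)
  = (556/250) / (469/100)
  = 2.224 / 4.69 = 0.4742
  = 47.42%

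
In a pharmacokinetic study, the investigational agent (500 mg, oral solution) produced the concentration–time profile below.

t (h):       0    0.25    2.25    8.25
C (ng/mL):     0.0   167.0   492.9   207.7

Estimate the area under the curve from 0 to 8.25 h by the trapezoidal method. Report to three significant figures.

AUC = 2780 ng/mL·h

Trapezoidal AUC_0→8.25:
  [0→0.25]: (0.0+167.0)/2 × 0.25 = 20.875
  [0.25→2.25]: (167.0+492.9)/2 × 2 = 659.9
  [2.25→8.25]: (492.9+207.7)/2 × 6 = 2101.8
  Sum = 2782.575 ng/mL·h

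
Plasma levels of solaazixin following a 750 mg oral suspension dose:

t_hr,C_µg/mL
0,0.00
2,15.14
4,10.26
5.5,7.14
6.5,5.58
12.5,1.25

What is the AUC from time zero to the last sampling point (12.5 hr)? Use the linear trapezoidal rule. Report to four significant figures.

AUC = 80.44 µg/mL·hr

Trapezoidal AUC_0→12.5:
  [0→2]: (0.00+15.14)/2 × 2 = 15.14
  [2→4]: (15.14+10.26)/2 × 2 = 25.4
  [4→5.5]: (10.26+7.14)/2 × 1.5 = 13.05
  [5.5→6.5]: (7.14+5.58)/2 × 1 = 6.36
  [6.5→12.5]: (5.58+1.25)/2 × 6 = 20.49
  Sum = 80.44 µg/mL·hr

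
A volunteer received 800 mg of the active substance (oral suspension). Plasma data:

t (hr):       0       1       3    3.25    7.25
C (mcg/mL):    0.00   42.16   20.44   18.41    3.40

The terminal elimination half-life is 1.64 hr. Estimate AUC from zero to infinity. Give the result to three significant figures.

Trapezoidal AUC_0→7.25:
  [0→1]: (0.00+42.16)/2 × 1 = 21.08
  [1→3]: (42.16+20.44)/2 × 2 = 62.6
  [3→3.25]: (20.44+18.41)/2 × 0.25 = 4.85625
  [3.25→7.25]: (18.41+3.40)/2 × 4 = 43.62
  Sum = 132.15625 mcg/mL·hr
k_e = ln2 / t½ = 0.693147 / 1.64 = 0.4227 hr^-1
Extrapolated tail: C_last / k_e = 3.40 / 0.4227 = 8.044
AUC_0→∞ = 132.15625 + 8.044 = 140.20025 mcg/mL·hr

AUC = 140 mcg/mL·hr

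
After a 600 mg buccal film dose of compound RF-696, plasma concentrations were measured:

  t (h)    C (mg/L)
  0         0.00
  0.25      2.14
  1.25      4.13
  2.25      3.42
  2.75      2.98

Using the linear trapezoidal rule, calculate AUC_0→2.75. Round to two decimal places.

AUC = 8.78 mg/L·h

Trapezoidal AUC_0→2.75:
  [0→0.25]: (0.00+2.14)/2 × 0.25 = 0.2675
  [0.25→1.25]: (2.14+4.13)/2 × 1 = 3.135
  [1.25→2.25]: (4.13+3.42)/2 × 1 = 3.775
  [2.25→2.75]: (3.42+2.98)/2 × 0.5 = 1.6
  Sum = 8.7775 mg/L·h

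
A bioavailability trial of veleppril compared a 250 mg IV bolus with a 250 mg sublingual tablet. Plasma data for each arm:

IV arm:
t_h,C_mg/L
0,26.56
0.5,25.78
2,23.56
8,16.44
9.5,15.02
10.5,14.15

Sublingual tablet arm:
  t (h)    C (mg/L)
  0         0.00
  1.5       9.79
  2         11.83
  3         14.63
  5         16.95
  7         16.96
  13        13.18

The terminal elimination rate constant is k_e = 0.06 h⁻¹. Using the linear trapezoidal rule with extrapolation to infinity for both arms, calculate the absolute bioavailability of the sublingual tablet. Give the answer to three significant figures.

F = 0.904

Trapezoidal AUC_0→10.5 (IV):
  [0→0.5]: (26.56+25.78)/2 × 0.5 = 13.085
  [0.5→2]: (25.78+23.56)/2 × 1.5 = 37.005
  [2→8]: (23.56+16.44)/2 × 6 = 120.0
  [8→9.5]: (16.44+15.02)/2 × 1.5 = 23.595
  [9.5→10.5]: (15.02+14.15)/2 × 1 = 14.585
  Sum = 208.27 mg/L·h
IV tail: 14.15/0.06 = 235.833; AUC_iv,0→∞ = 208.27 + 235.833 = 444.103 mg/L·h
Trapezoidal AUC_0→13 (sublingual tablet):
  [0→1.5]: (0.00+9.79)/2 × 1.5 = 7.3425
  [1.5→2]: (9.79+11.83)/2 × 0.5 = 5.405
  [2→3]: (11.83+14.63)/2 × 1 = 13.23
  [3→5]: (14.63+16.95)/2 × 2 = 31.58
  [5→7]: (16.95+16.96)/2 × 2 = 33.91
  [7→13]: (16.96+13.18)/2 × 6 = 90.42
  Sum = 181.8875 mg/L·h
sublingual tablet tail: 13.18/0.06 = 219.667; AUC_ev,0→∞ = 181.8875 + 219.667 = 401.5545 mg/L·h
F = (AUC_ev/D_ev)/(AUC_iv/D_iv) = (401.5545/250)/(444.103/250) = 1.606218/1.776412 = 0.9042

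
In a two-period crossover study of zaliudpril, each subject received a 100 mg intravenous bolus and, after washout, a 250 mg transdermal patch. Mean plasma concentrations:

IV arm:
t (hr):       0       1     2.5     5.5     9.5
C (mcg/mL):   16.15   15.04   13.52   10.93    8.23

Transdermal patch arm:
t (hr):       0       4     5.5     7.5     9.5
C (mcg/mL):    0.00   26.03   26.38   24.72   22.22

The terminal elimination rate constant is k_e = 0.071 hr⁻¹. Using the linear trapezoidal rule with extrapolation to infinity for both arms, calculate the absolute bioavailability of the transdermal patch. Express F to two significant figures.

F = 0.88

Trapezoidal AUC_0→9.5 (IV):
  [0→1]: (16.15+15.04)/2 × 1 = 15.595
  [1→2.5]: (15.04+13.52)/2 × 1.5 = 21.42
  [2.5→5.5]: (13.52+10.93)/2 × 3 = 36.675
  [5.5→9.5]: (10.93+8.23)/2 × 4 = 38.32
  Sum = 112.01 mcg/mL·hr
IV tail: 8.23/0.071 = 115.915; AUC_iv,0→∞ = 112.01 + 115.915 = 227.925 mcg/mL·hr
Trapezoidal AUC_0→9.5 (transdermal patch):
  [0→4]: (0.00+26.03)/2 × 4 = 52.06
  [4→5.5]: (26.03+26.38)/2 × 1.5 = 39.3075
  [5.5→7.5]: (26.38+24.72)/2 × 2 = 51.1
  [7.5→9.5]: (24.72+22.22)/2 × 2 = 46.94
  Sum = 189.4075 mcg/mL·hr
transdermal patch tail: 22.22/0.071 = 312.958; AUC_ev,0→∞ = 189.4075 + 312.958 = 502.3655 mcg/mL·hr
F = (AUC_ev/D_ev)/(AUC_iv/D_iv) = (502.3655/250)/(227.925/100) = 2.009462/2.27925 = 0.8816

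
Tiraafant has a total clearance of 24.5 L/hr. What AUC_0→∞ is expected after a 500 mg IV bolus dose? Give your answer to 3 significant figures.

AUC_0→∞ = Dose_iv / CL
        = 500 / 24.5 = 20.4082 mg/L·hr

AUC = 20.4 mg/L·hr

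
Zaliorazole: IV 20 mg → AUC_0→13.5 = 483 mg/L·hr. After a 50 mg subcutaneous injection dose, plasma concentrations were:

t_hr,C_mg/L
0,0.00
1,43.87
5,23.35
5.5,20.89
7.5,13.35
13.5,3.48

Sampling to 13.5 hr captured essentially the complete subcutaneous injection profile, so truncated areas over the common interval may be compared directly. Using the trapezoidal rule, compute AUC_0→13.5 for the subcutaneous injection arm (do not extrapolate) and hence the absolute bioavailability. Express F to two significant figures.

F = 0.21

Trapezoidal AUC_0→13.5 (subcutaneous injection):
  [0→1]: (0.00+43.87)/2 × 1 = 21.935
  [1→5]: (43.87+23.35)/2 × 4 = 134.44
  [5→5.5]: (23.35+20.89)/2 × 0.5 = 11.06
  [5.5→7.5]: (20.89+13.35)/2 × 2 = 34.24
  [7.5→13.5]: (13.35+3.48)/2 × 6 = 50.49
  Sum = 252.165 mg/L·hr
F = (AUC_ev/D_ev)/(AUC_iv/D_iv) = (252.165/50)/(483/20) = 5.0433/24.15 = 0.2088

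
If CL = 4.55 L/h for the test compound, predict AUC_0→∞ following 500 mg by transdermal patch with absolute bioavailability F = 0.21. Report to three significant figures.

AUC_0→∞ = F × Dose / CL
        = 0.21 × 500 / 4.55 = 23.0769 mg/L·h

AUC = 23.1 mg/L·h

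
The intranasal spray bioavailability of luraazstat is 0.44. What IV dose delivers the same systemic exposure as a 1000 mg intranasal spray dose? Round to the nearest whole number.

D_iv = 440 mg

Systemic exposure from an extravascular dose = F × D_ev, so the equivalent IV dose is F × D_ev.
D_iv = F × D_ev = 0.44 × 1000 = 440 mg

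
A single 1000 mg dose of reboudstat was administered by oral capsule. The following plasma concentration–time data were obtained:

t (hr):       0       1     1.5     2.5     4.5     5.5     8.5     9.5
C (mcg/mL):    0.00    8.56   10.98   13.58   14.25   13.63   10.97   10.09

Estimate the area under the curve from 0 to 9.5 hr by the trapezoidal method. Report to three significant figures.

AUC = 111 mcg/mL·hr

Trapezoidal AUC_0→9.5:
  [0→1]: (0.00+8.56)/2 × 1 = 4.28
  [1→1.5]: (8.56+10.98)/2 × 0.5 = 4.885
  [1.5→2.5]: (10.98+13.58)/2 × 1 = 12.28
  [2.5→4.5]: (13.58+14.25)/2 × 2 = 27.83
  [4.5→5.5]: (14.25+13.63)/2 × 1 = 13.94
  [5.5→8.5]: (13.63+10.97)/2 × 3 = 36.9
  [8.5→9.5]: (10.97+10.09)/2 × 1 = 10.53
  Sum = 110.645 mcg/mL·hr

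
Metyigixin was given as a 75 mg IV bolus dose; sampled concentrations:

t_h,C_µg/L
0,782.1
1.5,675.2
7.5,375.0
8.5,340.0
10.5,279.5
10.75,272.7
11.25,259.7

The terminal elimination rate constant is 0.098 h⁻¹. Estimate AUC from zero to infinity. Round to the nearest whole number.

Trapezoidal AUC_0→11.25:
  [0→1.5]: (782.1+675.2)/2 × 1.5 = 1092.975
  [1.5→7.5]: (675.2+375.0)/2 × 6 = 3150.6
  [7.5→8.5]: (375.0+340.0)/2 × 1 = 357.5
  [8.5→10.5]: (340.0+279.5)/2 × 2 = 619.5
  [10.5→10.75]: (279.5+272.7)/2 × 0.25 = 69.025
  [10.75→11.25]: (272.7+259.7)/2 × 0.5 = 133.1
  Sum = 5422.7 µg/L·h
Extrapolated tail: C_last / k_e = 259.7 / 0.098 = 2650.000
AUC_0→∞ = 5422.7 + 2650.000 = 8072.7 µg/L·h

AUC = 8073 µg/L·h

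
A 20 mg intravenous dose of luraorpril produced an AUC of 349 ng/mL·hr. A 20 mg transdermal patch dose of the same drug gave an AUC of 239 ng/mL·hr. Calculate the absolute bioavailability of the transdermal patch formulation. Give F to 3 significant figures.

F = 0.685

F = (AUC_ev / D_ev) / (AUC_iv / D_iv)
  = (239/20) / (349/20)
  = 11.95 / 17.45 = 0.6848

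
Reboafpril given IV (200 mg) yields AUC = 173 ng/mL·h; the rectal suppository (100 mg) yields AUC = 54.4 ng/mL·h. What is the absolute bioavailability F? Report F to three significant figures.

F = 0.629

F = (AUC_ev / D_ev) / (AUC_iv / D_iv)
  = (54.4/100) / (173/200)
  = 0.544 / 0.865 = 0.6289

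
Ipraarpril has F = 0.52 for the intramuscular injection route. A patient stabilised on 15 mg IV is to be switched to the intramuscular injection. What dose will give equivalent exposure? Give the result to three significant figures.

D_intramuscular = 28.8 mg

For equal systemic exposure: F × D_ev = D_iv
D_ev = D_iv / F = 15 / 0.52 = 28.8462 mg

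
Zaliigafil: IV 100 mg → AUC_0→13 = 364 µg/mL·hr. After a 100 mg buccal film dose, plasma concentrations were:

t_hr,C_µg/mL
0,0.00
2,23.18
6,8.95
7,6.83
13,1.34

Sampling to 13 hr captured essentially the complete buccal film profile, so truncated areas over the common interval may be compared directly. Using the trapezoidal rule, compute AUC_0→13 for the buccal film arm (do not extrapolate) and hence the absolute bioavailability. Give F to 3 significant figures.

Trapezoidal AUC_0→13 (buccal film):
  [0→2]: (0.00+23.18)/2 × 2 = 23.18
  [2→6]: (23.18+8.95)/2 × 4 = 64.26
  [6→7]: (8.95+6.83)/2 × 1 = 7.89
  [7→13]: (6.83+1.34)/2 × 6 = 24.51
  Sum = 119.84 µg/mL·hr
F = (AUC_ev/D_ev)/(AUC_iv/D_iv) = (119.84/100)/(364/100) = 1.1984/3.64 = 0.3292

F = 0.329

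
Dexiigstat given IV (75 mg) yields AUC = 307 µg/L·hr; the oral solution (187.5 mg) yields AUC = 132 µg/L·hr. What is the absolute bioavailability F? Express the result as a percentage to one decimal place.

F = 17.2%

F = (AUC_ev / D_ev) / (AUC_iv / D_iv)
  = (132/187.5) / (307/75)
  = 0.704 / 4.09333 = 0.1720
  = 17.20%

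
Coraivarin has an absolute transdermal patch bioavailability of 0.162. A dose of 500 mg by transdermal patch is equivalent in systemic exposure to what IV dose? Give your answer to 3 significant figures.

D_iv = 81.0 mg

Systemic exposure from an extravascular dose = F × D_ev, so the equivalent IV dose is F × D_ev.
D_iv = F × D_ev = 0.162 × 500 = 81 mg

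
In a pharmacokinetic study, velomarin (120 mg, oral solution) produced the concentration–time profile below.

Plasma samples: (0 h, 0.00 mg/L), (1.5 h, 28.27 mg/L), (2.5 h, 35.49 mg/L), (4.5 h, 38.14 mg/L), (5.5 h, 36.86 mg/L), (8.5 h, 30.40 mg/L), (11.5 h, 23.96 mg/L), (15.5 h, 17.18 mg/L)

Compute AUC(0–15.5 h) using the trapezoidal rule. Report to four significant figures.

AUC = 428.9 mg/L·h

Trapezoidal AUC_0→15.5:
  [0→1.5]: (0.00+28.27)/2 × 1.5 = 21.2025
  [1.5→2.5]: (28.27+35.49)/2 × 1 = 31.88
  [2.5→4.5]: (35.49+38.14)/2 × 2 = 73.63
  [4.5→5.5]: (38.14+36.86)/2 × 1 = 37.5
  [5.5→8.5]: (36.86+30.40)/2 × 3 = 100.89
  [8.5→11.5]: (30.40+23.96)/2 × 3 = 81.54
  [11.5→15.5]: (23.96+17.18)/2 × 4 = 82.28
  Sum = 428.9225 mg/L·h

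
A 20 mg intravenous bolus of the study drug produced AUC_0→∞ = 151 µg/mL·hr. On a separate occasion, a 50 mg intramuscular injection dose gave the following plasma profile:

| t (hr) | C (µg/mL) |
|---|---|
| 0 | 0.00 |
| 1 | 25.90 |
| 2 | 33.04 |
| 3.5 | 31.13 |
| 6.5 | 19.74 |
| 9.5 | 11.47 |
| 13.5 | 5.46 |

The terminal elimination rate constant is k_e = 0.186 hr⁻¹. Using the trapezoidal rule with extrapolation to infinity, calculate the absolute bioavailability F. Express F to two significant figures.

F = 0.73

Trapezoidal AUC_0→13.5 (intramuscular injection):
  [0→1]: (0.00+25.90)/2 × 1 = 12.95
  [1→2]: (25.90+33.04)/2 × 1 = 29.47
  [2→3.5]: (33.04+31.13)/2 × 1.5 = 48.1275
  [3.5→6.5]: (31.13+19.74)/2 × 3 = 76.305
  [6.5→9.5]: (19.74+11.47)/2 × 3 = 46.815
  [9.5→13.5]: (11.47+5.46)/2 × 4 = 33.86
  Sum = 247.5275 µg/mL·hr
Tail: C_last/k_e = 5.46/0.186 = 29.355
AUC_0→∞ (intramuscular injection) = 247.5275 + 29.355 = 276.8825 µg/mL·hr
F = (AUC_ev/D_ev)/(AUC_iv/D_iv) = (276.8825/50)/(151/20) = 5.53765/7.55 = 0.7335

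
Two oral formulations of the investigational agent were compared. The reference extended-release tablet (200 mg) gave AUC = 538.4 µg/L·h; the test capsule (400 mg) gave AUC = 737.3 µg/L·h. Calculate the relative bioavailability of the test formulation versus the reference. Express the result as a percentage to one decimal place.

F_rel = (AUC_test/D_test) / (AUC_ref/D_ref)
      = (737.3/400) / (538.4/200)
      = 1.84325 / 2.692 = 0.6847 = 68.47%

F_rel = 68.5%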